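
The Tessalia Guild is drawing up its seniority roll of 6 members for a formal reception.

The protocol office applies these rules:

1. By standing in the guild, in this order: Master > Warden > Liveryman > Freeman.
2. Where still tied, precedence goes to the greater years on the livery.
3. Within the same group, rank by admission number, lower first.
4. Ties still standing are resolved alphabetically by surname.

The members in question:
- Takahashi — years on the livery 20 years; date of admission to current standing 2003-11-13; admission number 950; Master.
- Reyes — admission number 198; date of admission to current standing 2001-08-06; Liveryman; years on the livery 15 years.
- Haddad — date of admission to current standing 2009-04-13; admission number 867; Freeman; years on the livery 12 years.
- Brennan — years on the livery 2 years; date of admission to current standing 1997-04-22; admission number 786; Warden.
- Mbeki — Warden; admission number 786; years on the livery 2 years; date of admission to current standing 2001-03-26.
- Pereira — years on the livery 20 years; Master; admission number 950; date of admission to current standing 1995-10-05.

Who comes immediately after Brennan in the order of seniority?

Mbeki

By standing in the guild: Pereira and Takahashi (Master); then Brennan and Mbeki (Warden); then Reyes (Liveryman); then Haddad (Freeman).
Pereira and Takahashi both have years on the livery 20 years, so the next rule applies.
Pereira and Takahashi both have admission number 950, so the next rule applies.
Among Pereira and Takahashi, alphabetically by surname: Pereira before Takahashi.
Brennan and Mbeki both have years on the livery 2 years, so the next rule applies.
Brennan and Mbeki both have admission number 786, so the next rule applies.
Among Brennan and Mbeki, alphabetically by surname: Brennan before Mbeki.
Order: Pereira, Takahashi, Brennan, Mbeki, Reyes, Haddad.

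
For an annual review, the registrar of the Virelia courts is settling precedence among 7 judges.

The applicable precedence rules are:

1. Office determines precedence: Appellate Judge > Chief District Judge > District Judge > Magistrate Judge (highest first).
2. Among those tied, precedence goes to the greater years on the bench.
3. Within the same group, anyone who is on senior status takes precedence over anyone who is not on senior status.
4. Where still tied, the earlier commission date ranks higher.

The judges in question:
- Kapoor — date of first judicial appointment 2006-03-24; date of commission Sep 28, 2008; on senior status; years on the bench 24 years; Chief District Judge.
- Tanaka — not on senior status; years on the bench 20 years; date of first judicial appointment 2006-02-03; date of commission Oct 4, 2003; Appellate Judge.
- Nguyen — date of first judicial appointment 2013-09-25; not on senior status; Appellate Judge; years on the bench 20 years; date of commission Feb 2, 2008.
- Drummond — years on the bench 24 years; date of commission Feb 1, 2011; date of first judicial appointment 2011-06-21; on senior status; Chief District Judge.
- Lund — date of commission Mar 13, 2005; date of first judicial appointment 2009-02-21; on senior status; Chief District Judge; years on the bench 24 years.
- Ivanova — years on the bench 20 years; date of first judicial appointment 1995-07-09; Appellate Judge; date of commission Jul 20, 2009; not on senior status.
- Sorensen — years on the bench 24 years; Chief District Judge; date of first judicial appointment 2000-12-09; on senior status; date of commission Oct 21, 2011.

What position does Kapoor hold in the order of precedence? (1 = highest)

5

By office: Tanaka, Nguyen and Ivanova (Appellate Judge); then Lund, Kapoor, Drummond and Sorensen (Chief District Judge).
Tanaka, Nguyen and Ivanova all have years on the bench 20 years, so the next rule applies.
Tanaka, Nguyen and Ivanova are each not on senior status, so the next rule applies.
Among Tanaka, Nguyen and Ivanova, by date of commission (earlier first): Tanaka (Oct 4, 2003) before Nguyen (Feb 2, 2008) before Ivanova (Jul 20, 2009).
Lund, Kapoor, Drummond and Sorensen all have years on the bench 24 years, so the next rule applies.
Lund, Kapoor, Drummond and Sorensen are each on senior status, so the next rule applies.
Among Lund, Kapoor, Drummond and Sorensen, by date of commission (earlier first): Lund (Mar 13, 2005) before Kapoor (Sep 28, 2008) before Drummond (Feb 1, 2011) before Sorensen (Oct 21, 2011).
Order: Tanaka, Nguyen, Ivanova, Lund, Kapoor, Drummond, Sorensen. So position 5.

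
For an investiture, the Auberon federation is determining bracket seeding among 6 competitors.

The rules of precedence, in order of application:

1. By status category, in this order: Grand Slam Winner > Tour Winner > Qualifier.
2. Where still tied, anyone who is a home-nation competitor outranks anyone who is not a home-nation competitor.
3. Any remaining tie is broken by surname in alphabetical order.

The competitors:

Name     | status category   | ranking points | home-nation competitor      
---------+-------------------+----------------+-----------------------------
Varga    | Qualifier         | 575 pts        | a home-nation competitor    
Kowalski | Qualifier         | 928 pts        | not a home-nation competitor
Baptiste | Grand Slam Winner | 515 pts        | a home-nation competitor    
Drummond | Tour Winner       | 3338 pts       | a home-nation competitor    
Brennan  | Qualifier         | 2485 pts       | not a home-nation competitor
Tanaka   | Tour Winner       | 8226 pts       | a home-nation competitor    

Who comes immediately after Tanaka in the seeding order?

Varga

By status category: Baptiste (Grand Slam Winner); then Drummond and Tanaka (Tour Winner); then Varga, Brennan and Kowalski (Qualifier).
Drummond and Tanaka are each a home-nation competitor, so the next rule applies.
Among Drummond and Tanaka, alphabetically by surname: Drummond before Tanaka.
Among Varga, Brennan and Kowalski, a home-nation competitor before not a home-nation competitor: Varga (a home-nation competitor) before Brennan and Kowalski (not a home-nation competitor).
Among Brennan and Kowalski, alphabetically by surname: Brennan before Kowalski.
Order: Baptiste, Drummond, Tanaka, Varga, Brennan, Kowalski.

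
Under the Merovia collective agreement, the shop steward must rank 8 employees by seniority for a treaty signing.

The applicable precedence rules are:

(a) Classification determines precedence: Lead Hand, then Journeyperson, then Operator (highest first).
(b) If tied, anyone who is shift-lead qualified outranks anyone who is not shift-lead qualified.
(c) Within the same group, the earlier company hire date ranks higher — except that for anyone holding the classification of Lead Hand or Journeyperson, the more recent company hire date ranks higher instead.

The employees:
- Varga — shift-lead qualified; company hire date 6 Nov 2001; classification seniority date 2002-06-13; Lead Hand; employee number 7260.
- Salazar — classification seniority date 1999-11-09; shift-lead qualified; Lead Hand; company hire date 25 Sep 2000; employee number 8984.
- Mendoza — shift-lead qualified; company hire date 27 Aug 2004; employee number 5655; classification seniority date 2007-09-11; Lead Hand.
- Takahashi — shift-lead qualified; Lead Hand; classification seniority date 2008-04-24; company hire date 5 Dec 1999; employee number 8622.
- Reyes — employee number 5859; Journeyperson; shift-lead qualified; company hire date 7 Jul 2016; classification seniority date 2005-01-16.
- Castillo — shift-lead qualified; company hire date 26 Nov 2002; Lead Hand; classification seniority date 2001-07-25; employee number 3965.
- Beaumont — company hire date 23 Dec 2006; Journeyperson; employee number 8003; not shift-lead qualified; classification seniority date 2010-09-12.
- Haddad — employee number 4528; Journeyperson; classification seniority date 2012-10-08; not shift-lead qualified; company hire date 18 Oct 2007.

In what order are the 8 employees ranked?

By classification: Mendoza, Castillo, Varga, Salazar and Takahashi (Lead Hand); then Reyes, Haddad and Beaumont (Journeyperson).
Mendoza, Castillo, Varga, Salazar and Takahashi are each shift-lead qualified, so the next rule applies.
Among Mendoza, Castillo, Varga, Salazar and Takahashi, by company hire date (later first) (reversed rule for this group): Mendoza (27 Aug 2004) before Castillo (26 Nov 2002) before Varga (6 Nov 2001) before Salazar (25 Sep 2000) before Takahashi (5 Dec 1999).
Among Reyes, Haddad and Beaumont, shift-lead qualified before not shift-lead qualified: Reyes (shift-lead qualified) before Haddad and Beaumont (not shift-lead qualified).
Among Haddad and Beaumont, by company hire date (later first) (reversed rule for this group): Haddad (18 Oct 2007) before Beaumont (23 Dec 2006).
Full order: Mendoza, Castillo, Varga, Salazar, Takahashi, Reyes, Haddad, Beaumont.

Mendoza, Castillo, Varga, Salazar, Takahashi, Reyes, Haddad, Beaumont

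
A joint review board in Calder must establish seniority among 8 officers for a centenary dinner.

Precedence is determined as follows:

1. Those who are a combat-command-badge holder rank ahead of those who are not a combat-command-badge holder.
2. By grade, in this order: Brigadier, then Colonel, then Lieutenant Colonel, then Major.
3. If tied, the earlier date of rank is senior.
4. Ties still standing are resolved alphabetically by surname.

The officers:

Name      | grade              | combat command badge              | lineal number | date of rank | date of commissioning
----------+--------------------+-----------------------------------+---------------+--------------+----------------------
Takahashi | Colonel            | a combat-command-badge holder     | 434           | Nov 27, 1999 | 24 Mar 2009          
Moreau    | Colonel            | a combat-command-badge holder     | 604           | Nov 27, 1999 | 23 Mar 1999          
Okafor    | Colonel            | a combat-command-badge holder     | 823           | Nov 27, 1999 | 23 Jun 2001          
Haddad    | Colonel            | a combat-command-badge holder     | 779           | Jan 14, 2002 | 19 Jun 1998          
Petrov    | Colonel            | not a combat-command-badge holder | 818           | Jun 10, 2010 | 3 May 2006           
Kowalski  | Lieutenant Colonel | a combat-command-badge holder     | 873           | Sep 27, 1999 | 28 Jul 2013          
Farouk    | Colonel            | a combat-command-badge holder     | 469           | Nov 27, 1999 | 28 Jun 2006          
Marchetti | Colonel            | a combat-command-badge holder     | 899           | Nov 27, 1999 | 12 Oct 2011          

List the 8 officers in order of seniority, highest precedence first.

Farouk, Marchetti, Moreau, Okafor, Takahashi, Haddad, Kowalski, Petrov

By the first rule: Farouk, Marchetti, Moreau, Okafor, Takahashi, Haddad and Kowalski (each a combat-command-badge holder); then Petrov (not a combat-command-badge holder).
Among Farouk, Marchetti, Moreau, Okafor, Takahashi, Haddad and Kowalski, by grade: Farouk, Marchetti, Moreau, Okafor, Takahashi and Haddad (Colonel) before Kowalski (Lieutenant Colonel).
Among Farouk, Marchetti, Moreau, Okafor, Takahashi and Haddad, by date of rank (earlier first): Farouk, Marchetti, Moreau, Okafor and Takahashi (Nov 27, 1999) before Haddad (Jan 14, 2002).
Among Farouk, Marchetti, Moreau, Okafor and Takahashi, alphabetically by surname: Farouk before Marchetti before Moreau before Okafor before Takahashi.
Full order: Farouk, Marchetti, Moreau, Okafor, Takahashi, Haddad, Kowalski, Petrov.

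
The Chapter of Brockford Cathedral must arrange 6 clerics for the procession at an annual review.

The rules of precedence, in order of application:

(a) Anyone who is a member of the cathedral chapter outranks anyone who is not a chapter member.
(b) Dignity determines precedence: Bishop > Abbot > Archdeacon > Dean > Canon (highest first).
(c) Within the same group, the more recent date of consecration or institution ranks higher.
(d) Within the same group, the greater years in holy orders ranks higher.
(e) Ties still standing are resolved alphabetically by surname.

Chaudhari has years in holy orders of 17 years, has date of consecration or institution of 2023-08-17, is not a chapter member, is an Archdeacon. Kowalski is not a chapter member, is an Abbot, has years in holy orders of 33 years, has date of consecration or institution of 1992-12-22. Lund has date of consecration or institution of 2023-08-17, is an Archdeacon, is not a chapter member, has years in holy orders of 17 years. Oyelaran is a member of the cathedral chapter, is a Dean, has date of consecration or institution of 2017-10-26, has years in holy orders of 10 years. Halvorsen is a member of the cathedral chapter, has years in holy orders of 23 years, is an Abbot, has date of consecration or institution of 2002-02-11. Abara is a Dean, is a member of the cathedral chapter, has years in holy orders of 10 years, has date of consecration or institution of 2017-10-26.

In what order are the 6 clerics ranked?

Halvorsen, Abara, Oyelaran, Kowalski, Chaudhari, Lund

By the first rule: Halvorsen, Abara and Oyelaran (each a member of the cathedral chapter); then Kowalski, Chaudhari and Lund (each not a chapter member).
Among Halvorsen, Abara and Oyelaran, by dignity: Halvorsen (Abbot) before Abara and Oyelaran (Dean).
Abara and Oyelaran both have date of consecration or institution 2017-10-26, so the next rule applies.
Abara and Oyelaran both have years in holy orders 10 years, so the next rule applies.
Among Abara and Oyelaran, alphabetically by surname: Abara before Oyelaran.
Among Kowalski, Chaudhari and Lund, by dignity: Kowalski (Abbot) before Chaudhari and Lund (Archdeacon).
Chaudhari and Lund both have date of consecration or institution 2023-08-17, so the next rule applies.
Chaudhari and Lund both have years in holy orders 17 years, so the next rule applies.
Among Chaudhari and Lund, alphabetically by surname: Chaudhari before Lund.
Full order: Halvorsen, Abara, Oyelaran, Kowalski, Chaudhari, Lund.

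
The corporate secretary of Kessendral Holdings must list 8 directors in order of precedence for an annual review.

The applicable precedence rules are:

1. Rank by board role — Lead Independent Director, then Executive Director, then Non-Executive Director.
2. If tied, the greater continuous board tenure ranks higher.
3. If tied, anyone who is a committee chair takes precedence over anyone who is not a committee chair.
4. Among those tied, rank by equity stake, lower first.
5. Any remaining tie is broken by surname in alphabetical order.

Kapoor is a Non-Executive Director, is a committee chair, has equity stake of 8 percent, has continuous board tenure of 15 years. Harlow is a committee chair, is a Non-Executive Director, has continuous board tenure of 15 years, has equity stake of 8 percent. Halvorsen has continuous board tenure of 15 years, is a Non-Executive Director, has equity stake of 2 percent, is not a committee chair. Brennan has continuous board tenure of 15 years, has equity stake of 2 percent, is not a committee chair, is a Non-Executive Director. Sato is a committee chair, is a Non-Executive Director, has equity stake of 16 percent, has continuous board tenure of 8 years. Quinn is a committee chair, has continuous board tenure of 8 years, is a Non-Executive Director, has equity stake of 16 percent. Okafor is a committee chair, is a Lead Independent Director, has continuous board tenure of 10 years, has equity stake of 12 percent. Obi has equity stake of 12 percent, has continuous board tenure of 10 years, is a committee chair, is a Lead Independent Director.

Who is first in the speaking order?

Obi

By board role: Obi and Okafor (Lead Independent Director); then Harlow, Kapoor, Brennan, Halvorsen, Quinn and Sato (Non-Executive Director).
Obi and Okafor both have continuous board tenure 10 years, so the next rule applies.
Obi and Okafor are each a committee chair, so the next rule applies.
Obi and Okafor both have equity stake 12 percent, so the next rule applies.
Among Obi and Okafor, alphabetically by surname: Obi before Okafor.
Among Harlow, Kapoor, Brennan, Halvorsen, Quinn and Sato, by continuous board tenure (higher first): Harlow, Kapoor, Brennan and Halvorsen (15 years) before Quinn and Sato (8 years).
Among Harlow, Kapoor, Brennan and Halvorsen, a committee chair before not a committee chair: Harlow and Kapoor (a committee chair) before Brennan and Halvorsen (not a committee chair).
Harlow and Kapoor both have equity stake 8 percent, so the next rule applies.
Among Harlow and Kapoor, alphabetically by surname: Harlow before Kapoor.
Brennan and Halvorsen both have equity stake 2 percent, so the next rule applies.
Among Brennan and Halvorsen, alphabetically by surname: Brennan before Halvorsen.
Quinn and Sato are each a committee chair, so the next rule applies.
Quinn and Sato both have equity stake 16 percent, so the next rule applies.
Among Quinn and Sato, alphabetically by surname: Quinn before Sato.
Order: Obi, Okafor, Harlow, Kapoor, Brennan, Halvorsen, Quinn, Sato.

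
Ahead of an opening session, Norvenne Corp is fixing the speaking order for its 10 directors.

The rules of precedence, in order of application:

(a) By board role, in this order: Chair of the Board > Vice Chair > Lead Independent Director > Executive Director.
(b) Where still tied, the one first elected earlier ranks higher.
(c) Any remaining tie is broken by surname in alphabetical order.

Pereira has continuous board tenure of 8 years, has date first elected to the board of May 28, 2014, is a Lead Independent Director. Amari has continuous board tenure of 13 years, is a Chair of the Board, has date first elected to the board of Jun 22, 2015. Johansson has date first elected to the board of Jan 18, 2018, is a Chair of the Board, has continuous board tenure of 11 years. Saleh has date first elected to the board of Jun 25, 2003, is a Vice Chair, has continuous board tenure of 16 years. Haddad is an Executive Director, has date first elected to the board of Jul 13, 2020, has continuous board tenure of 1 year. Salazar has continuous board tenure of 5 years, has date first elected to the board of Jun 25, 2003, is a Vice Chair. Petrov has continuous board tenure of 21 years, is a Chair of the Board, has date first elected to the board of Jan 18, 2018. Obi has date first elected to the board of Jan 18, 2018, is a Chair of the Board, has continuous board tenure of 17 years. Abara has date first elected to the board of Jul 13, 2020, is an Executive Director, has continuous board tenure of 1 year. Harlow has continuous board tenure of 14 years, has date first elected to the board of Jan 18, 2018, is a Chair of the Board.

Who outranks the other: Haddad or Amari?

By board role: Amari, Harlow, Johansson, Obi and Petrov (Chair of the Board); then Salazar and Saleh (Vice Chair); then Pereira (Lead Independent Director); then Abara and Haddad (Executive Director).
Among Amari, Harlow, Johansson, Obi and Petrov, by date first elected to the board (earlier first): Amari (Jun 22, 2015) before Harlow, Johansson, Obi and Petrov (Jan 18, 2018).
Among Harlow, Johansson, Obi and Petrov, alphabetically by surname: Harlow before Johansson before Obi before Petrov.
Salazar and Saleh both have date first elected to the board Jun 25, 2003, so the next rule applies.
Among Salazar and Saleh, alphabetically by surname: Salazar before Saleh.
Abara and Haddad both have date first elected to the board Jul 13, 2020, so the next rule applies.
Among Abara and Haddad, alphabetically by surname: Abara before Haddad.
So Amari takes precedence.

Amari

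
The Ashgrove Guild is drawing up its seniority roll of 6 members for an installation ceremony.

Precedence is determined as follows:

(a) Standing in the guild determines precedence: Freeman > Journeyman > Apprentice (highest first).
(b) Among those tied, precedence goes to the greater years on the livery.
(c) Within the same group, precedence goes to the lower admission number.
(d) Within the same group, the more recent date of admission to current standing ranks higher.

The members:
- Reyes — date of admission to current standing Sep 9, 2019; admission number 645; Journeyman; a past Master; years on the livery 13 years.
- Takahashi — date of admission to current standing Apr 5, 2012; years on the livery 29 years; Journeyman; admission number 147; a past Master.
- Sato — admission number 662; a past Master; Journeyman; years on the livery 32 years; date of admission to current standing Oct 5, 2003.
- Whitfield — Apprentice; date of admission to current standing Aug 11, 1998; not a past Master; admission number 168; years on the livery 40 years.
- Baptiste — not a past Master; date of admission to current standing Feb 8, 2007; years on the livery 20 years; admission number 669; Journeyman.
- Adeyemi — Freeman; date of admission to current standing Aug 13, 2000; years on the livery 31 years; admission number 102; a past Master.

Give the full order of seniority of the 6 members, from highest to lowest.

By standing in the guild: Adeyemi (Freeman); then Sato, Takahashi, Baptiste and Reyes (Journeyman); then Whitfield (Apprentice).
Among Sato, Takahashi, Baptiste and Reyes, by years on the livery (higher first): Sato (32 years) before Takahashi (29 years) before Baptiste (20 years) before Reyes (13 years).
Full order: Adeyemi, Sato, Takahashi, Baptiste, Reyes, Whitfield.

Adeyemi, Sato, Takahashi, Baptiste, Reyes, Whitfield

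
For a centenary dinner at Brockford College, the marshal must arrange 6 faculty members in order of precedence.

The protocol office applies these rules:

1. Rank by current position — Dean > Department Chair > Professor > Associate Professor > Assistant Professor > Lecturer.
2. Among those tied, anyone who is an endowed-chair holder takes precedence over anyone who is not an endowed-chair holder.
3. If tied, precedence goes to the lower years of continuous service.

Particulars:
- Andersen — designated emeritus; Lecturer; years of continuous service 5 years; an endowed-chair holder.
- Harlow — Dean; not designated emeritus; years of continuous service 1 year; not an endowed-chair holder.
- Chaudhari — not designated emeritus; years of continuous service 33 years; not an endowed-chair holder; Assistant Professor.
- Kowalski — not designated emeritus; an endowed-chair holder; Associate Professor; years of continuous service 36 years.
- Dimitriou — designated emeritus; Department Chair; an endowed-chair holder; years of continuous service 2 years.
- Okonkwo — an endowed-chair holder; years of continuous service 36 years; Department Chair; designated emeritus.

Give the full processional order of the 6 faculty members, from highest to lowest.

By current position: Harlow (Dean); then Dimitriou and Okonkwo (Department Chair); then Kowalski (Associate Professor); then Chaudhari (Assistant Professor); then Andersen (Lecturer).
Dimitriou and Okonkwo are each an endowed-chair holder, so the next rule applies.
Among Dimitriou and Okonkwo, by years of continuous service (lower first): Dimitriou (2 years) before Okonkwo (36 years).
Full order: Harlow, Dimitriou, Okonkwo, Kowalski, Chaudhari, Andersen.

Harlow, Dimitriou, Okonkwo, Kowalski, Chaudhari, Andersen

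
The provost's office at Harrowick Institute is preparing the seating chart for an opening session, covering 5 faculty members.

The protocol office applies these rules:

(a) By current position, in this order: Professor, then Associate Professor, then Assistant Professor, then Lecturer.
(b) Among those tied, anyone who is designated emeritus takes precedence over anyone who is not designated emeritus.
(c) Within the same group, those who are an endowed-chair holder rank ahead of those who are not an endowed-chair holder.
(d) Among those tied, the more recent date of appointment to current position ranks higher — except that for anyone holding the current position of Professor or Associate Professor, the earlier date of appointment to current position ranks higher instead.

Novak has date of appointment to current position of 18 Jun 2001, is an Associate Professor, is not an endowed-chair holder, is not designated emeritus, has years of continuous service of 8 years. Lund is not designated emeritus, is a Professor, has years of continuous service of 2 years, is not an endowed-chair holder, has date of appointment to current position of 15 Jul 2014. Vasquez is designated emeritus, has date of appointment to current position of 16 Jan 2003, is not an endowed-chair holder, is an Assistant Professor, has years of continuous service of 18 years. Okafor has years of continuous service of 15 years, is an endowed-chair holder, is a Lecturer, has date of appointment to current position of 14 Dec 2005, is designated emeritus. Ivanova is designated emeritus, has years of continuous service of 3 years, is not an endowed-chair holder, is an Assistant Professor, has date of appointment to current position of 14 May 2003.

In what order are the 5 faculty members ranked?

Lund, Novak, Ivanova, Vasquez, Okafor

By current position: Lund (Professor); then Novak (Associate Professor); then Ivanova and Vasquez (Assistant Professor); then Okafor (Lecturer).
Ivanova and Vasquez are each designated emeritus, so the next rule applies.
Ivanova and Vasquez are each not an endowed-chair holder, so the next rule applies.
Among Ivanova and Vasquez, by date of appointment to current position (later first): Ivanova (14 May 2003) before Vasquez (16 Jan 2003).
Full order: Lund, Novak, Ivanova, Vasquez, Okafor.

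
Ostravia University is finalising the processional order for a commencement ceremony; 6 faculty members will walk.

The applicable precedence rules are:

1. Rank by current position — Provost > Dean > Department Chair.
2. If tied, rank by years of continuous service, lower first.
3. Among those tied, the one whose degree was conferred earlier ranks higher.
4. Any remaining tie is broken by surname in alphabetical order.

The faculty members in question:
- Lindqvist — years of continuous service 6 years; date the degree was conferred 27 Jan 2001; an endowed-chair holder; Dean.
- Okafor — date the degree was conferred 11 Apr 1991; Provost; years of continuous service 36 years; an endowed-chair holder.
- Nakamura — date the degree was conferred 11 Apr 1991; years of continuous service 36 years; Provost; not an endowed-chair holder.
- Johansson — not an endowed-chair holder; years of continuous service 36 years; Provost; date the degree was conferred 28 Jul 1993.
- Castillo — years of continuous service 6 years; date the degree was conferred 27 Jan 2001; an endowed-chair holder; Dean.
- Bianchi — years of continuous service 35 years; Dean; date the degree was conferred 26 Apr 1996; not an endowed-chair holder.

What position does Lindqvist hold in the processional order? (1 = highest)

5

By current position: Nakamura, Okafor and Johansson (Provost); then Castillo, Lindqvist and Bianchi (Dean).
Nakamura, Okafor and Johansson all have years of continuous service 36 years, so the next rule applies.
Among Nakamura, Okafor and Johansson, by date the degree was conferred (earlier first): Nakamura and Okafor (11 Apr 1991) before Johansson (28 Jul 1993).
Among Nakamura and Okafor, alphabetically by surname: Nakamura before Okafor.
Among Castillo, Lindqvist and Bianchi, by years of continuous service (lower first): Castillo and Lindqvist (6 years) before Bianchi (35 years).
Castillo and Lindqvist both have date the degree was conferred 27 Jan 2001, so the next rule applies.
Among Castillo and Lindqvist, alphabetically by surname: Castillo before Lindqvist.
Order: Nakamura, Okafor, Johansson, Castillo, Lindqvist, Bianchi. So position 5.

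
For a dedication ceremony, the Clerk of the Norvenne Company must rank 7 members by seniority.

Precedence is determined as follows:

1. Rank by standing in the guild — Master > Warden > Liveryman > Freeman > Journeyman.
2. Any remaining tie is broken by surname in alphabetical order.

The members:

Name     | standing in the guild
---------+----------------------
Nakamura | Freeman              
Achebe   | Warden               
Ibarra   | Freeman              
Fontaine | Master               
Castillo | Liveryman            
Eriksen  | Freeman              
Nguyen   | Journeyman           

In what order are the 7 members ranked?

By standing in the guild: Fontaine (Master); then Achebe (Warden); then Castillo (Liveryman); then Eriksen, Ibarra and Nakamura (Freeman); then Nguyen (Journeyman).
Among Eriksen, Ibarra and Nakamura, alphabetically by surname: Eriksen before Ibarra before Nakamura.
Full order: Fontaine, Achebe, Castillo, Eriksen, Ibarra, Nakamura, Nguyen.

Fontaine, Achebe, Castillo, Eriksen, Ibarra, Nakamura, Nguyen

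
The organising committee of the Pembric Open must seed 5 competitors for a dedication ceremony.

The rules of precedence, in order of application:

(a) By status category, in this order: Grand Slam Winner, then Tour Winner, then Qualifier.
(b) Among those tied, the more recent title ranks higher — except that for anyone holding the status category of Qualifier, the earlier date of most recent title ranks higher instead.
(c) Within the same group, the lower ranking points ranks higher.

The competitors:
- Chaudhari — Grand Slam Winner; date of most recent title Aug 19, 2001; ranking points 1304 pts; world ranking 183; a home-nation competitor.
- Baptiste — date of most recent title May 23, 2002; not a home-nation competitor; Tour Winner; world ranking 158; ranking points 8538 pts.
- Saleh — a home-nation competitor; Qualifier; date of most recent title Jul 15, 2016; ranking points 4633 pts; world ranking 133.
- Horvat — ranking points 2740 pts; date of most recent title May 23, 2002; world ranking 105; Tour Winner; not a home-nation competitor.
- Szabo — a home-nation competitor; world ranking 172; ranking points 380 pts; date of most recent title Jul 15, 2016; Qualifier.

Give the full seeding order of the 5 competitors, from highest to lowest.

By status category: Chaudhari (Grand Slam Winner); then Horvat and Baptiste (Tour Winner); then Szabo and Saleh (Qualifier).
Horvat and Baptiste both have date of most recent title May 23, 2002, so the next rule applies.
Among Horvat and Baptiste, by ranking points (lower first): Horvat (2740 pts) before Baptiste (8538 pts).
Szabo and Saleh both have date of most recent title Jul 15, 2016, so the next rule applies.
Among Szabo and Saleh, by ranking points (lower first): Szabo (380 pts) before Saleh (4633 pts).
Full order: Chaudhari, Horvat, Baptiste, Szabo, Saleh.

Chaudhari, Horvat, Baptiste, Szabo, Saleh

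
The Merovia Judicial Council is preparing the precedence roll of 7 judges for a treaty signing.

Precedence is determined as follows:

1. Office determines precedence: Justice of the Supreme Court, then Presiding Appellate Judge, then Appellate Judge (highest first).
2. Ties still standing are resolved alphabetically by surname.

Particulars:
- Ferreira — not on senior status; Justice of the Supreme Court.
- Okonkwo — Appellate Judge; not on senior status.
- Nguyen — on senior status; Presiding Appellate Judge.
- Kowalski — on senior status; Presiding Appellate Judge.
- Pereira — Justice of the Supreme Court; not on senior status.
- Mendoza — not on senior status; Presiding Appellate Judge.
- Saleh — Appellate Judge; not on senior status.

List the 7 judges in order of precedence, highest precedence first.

By office: Ferreira and Pereira (Justice of the Supreme Court); then Kowalski, Mendoza and Nguyen (Presiding Appellate Judge); then Okonkwo and Saleh (Appellate Judge).
Among Ferreira and Pereira, alphabetically by surname: Ferreira before Pereira.
Among Kowalski, Mendoza and Nguyen, alphabetically by surname: Kowalski before Mendoza before Nguyen.
Among Okonkwo and Saleh, alphabetically by surname: Okonkwo before Saleh.
Full order: Ferreira, Pereira, Kowalski, Mendoza, Nguyen, Okonkwo, Saleh.

Ferreira, Pereira, Kowalski, Mendoza, Nguyen, Okonkwo, Saleh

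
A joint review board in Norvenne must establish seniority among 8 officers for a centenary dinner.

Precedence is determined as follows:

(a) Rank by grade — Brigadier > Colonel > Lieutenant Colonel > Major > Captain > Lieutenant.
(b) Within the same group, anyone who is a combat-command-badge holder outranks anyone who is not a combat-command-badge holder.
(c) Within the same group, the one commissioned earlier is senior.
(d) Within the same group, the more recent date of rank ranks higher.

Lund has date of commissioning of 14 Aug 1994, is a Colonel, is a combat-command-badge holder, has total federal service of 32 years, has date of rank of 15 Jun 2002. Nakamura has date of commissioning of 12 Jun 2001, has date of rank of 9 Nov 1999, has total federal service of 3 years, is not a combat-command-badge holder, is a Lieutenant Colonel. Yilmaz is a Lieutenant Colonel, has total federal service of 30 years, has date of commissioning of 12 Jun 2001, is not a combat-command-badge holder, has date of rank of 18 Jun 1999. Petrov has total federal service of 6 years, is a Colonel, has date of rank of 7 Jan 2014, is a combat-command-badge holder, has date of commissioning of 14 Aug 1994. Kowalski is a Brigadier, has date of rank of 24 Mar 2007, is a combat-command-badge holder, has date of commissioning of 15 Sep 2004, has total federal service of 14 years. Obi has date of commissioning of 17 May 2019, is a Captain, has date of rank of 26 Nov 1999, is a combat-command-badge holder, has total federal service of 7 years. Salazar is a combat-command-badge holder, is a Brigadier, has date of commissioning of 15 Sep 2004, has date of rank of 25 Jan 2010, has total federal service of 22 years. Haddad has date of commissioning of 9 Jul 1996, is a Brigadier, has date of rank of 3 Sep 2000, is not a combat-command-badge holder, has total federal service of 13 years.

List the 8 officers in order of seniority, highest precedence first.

Salazar, Kowalski, Haddad, Petrov, Lund, Nakamura, Yilmaz, Obi

By grade: Salazar, Kowalski and Haddad (Brigadier); then Petrov and Lund (Colonel); then Nakamura and Yilmaz (Lieutenant Colonel); then Obi (Captain).
Among Salazar, Kowalski and Haddad, a combat-command-badge holder before not a combat-command-badge holder: Salazar and Kowalski (a combat-command-badge holder) before Haddad (not a combat-command-badge holder).
Salazar and Kowalski both have date of commissioning 15 Sep 2004, so the next rule applies.
Among Salazar and Kowalski, by date of rank (later first): Salazar (25 Jan 2010) before Kowalski (24 Mar 2007).
Petrov and Lund are each a combat-command-badge holder, so the next rule applies.
Petrov and Lund both have date of commissioning 14 Aug 1994, so the next rule applies.
Among Petrov and Lund, by date of rank (later first): Petrov (7 Jan 2014) before Lund (15 Jun 2002).
Nakamura and Yilmaz are each not a combat-command-badge holder, so the next rule applies.
Nakamura and Yilmaz both have date of commissioning 12 Jun 2001, so the next rule applies.
Among Nakamura and Yilmaz, by date of rank (later first): Nakamura (9 Nov 1999) before Yilmaz (18 Jun 1999).
Full order: Salazar, Kowalski, Haddad, Petrov, Lund, Nakamura, Yilmaz, Obi.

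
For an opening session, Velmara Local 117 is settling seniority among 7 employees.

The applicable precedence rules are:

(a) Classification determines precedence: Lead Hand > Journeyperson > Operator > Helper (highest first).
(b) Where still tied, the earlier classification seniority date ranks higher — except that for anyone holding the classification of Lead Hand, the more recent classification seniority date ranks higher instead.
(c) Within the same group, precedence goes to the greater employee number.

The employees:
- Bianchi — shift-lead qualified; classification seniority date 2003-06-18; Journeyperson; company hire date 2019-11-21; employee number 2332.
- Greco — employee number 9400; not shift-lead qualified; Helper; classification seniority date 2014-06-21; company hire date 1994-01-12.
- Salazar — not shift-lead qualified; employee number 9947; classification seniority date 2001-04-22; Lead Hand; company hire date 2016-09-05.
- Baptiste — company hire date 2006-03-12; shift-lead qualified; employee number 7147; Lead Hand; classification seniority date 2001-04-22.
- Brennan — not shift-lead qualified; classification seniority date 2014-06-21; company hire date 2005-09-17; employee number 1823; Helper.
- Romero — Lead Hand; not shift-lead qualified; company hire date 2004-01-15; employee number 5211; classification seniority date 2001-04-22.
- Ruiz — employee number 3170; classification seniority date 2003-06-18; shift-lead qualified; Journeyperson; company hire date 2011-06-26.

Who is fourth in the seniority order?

Ruiz

By classification: Salazar, Baptiste and Romero (Lead Hand); then Ruiz and Bianchi (Journeyperson); then Greco and Brennan (Helper).
Salazar, Baptiste and Romero all have classification seniority date 2001-04-22, so the next rule applies.
Among Salazar, Baptiste and Romero, by employee number (higher first): Salazar (9947) before Baptiste (7147) before Romero (5211).
Ruiz and Bianchi both have classification seniority date 2003-06-18, so the next rule applies.
Among Ruiz and Bianchi, by employee number (higher first): Ruiz (3170) before Bianchi (2332).
Greco and Brennan both have classification seniority date 2014-06-21, so the next rule applies.
Among Greco and Brennan, by employee number (higher first): Greco (9400) before Brennan (1823).
Order: Salazar, Baptiste, Romero, Ruiz, Bianchi, Greco, Brennan.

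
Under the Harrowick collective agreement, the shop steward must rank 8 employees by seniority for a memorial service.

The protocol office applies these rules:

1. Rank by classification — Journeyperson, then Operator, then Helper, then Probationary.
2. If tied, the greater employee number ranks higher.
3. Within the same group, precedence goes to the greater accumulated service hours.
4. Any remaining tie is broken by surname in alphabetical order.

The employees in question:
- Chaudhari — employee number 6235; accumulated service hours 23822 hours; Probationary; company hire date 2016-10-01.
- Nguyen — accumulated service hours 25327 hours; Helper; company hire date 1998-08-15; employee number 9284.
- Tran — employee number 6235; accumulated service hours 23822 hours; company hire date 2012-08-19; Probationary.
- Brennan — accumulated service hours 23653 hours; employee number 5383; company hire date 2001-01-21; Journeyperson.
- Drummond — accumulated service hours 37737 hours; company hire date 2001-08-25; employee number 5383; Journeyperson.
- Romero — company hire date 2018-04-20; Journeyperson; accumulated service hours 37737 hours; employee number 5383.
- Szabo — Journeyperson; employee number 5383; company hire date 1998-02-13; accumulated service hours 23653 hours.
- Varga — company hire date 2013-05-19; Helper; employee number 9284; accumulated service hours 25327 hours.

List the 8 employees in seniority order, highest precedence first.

By classification: Drummond, Romero, Brennan and Szabo (Journeyperson); then Nguyen and Varga (Helper); then Chaudhari and Tran (Probationary).
Drummond, Romero, Brennan and Szabo all have employee number 5383, so the next rule applies.
Among Drummond, Romero, Brennan and Szabo, by accumulated service hours (higher first): Drummond and Romero (37737 hours) before Brennan and Szabo (23653 hours).
Among Drummond and Romero, alphabetically by surname: Drummond before Romero.
Among Brennan and Szabo, alphabetically by surname: Brennan before Szabo.
Nguyen and Varga both have employee number 9284, so the next rule applies.
Nguyen and Varga both have accumulated service hours 25327 hours, so the next rule applies.
Among Nguyen and Varga, alphabetically by surname: Nguyen before Varga.
Chaudhari and Tran both have employee number 6235, so the next rule applies.
Chaudhari and Tran both have accumulated service hours 23822 hours, so the next rule applies.
Among Chaudhari and Tran, alphabetically by surname: Chaudhari before Tran.
Full order: Drummond, Romero, Brennan, Szabo, Nguyen, Varga, Chaudhari, Tran.

Drummond, Romero, Brennan, Szabo, Nguyen, Varga, Chaudhari, Tran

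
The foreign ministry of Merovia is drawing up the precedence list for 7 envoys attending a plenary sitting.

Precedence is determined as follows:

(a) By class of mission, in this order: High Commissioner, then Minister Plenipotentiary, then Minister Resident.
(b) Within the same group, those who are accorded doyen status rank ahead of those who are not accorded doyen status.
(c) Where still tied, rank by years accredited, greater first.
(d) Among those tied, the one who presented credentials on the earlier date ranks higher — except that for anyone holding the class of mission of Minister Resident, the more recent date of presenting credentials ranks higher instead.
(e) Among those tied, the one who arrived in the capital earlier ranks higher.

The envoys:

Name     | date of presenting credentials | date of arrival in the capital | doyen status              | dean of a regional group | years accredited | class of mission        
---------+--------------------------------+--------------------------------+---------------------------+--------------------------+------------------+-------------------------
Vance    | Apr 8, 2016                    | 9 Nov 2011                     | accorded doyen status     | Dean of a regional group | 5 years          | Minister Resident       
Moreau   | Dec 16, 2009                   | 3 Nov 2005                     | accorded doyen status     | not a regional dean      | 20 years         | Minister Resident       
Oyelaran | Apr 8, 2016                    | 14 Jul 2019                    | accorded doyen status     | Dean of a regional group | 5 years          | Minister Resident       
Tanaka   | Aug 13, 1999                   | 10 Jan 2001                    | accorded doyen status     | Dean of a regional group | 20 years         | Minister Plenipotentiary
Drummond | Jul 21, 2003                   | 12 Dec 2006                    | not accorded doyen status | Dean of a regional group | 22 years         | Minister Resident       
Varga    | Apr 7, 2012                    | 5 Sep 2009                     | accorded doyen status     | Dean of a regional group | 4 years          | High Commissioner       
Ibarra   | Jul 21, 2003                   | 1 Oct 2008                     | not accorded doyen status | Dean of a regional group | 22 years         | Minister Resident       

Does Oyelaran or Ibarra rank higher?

By class of mission: Varga (High Commissioner); then Tanaka (Minister Plenipotentiary); then Moreau, Vance, Oyelaran, Drummond and Ibarra (Minister Resident).
Among Moreau, Vance, Oyelaran, Drummond and Ibarra, accorded doyen status before not accorded doyen status: Moreau, Vance and Oyelaran (accorded doyen status) before Drummond and Ibarra (not accorded doyen status).
Among Moreau, Vance and Oyelaran, by years accredited (higher first): Moreau (20 years) before Vance and Oyelaran (5 years).
Vance and Oyelaran both have date of presenting credentials Apr 8, 2016, so the next rule applies.
Among Vance and Oyelaran, by date of arrival in the capital (earlier first): Vance (9 Nov 2011) before Oyelaran (14 Jul 2019).
Drummond and Ibarra both have years accredited 22 years, so the next rule applies.
Drummond and Ibarra both have date of presenting credentials Jul 21, 2003, so the next rule applies.
Among Drummond and Ibarra, by date of arrival in the capital (earlier first): Drummond (12 Dec 2006) before Ibarra (1 Oct 2008).
So Oyelaran takes precedence.

Oyelaran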